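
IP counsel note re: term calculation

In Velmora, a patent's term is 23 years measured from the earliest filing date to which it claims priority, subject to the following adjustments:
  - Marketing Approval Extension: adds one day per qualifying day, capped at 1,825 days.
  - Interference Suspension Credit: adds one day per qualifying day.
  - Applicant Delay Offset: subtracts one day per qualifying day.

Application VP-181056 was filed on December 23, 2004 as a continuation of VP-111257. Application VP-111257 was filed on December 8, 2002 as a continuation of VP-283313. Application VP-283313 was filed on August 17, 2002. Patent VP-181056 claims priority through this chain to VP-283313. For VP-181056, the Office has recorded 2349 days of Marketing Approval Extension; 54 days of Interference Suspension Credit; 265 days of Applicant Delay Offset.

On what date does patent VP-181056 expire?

Earliest priority filing: 17 August 2002.
Base term: 17 August 2002 + 23 years → 17 August 2025.
Marketing Approval Extension: 2349 days claimed exceeds the 1825-day cap, so +1825 days → 16 August 2030.
Interference Suspension Credit: +54 days → 9 October 2030.
Applicant Delay Offset: −265 days → 17 January 2030.

January 17, 2030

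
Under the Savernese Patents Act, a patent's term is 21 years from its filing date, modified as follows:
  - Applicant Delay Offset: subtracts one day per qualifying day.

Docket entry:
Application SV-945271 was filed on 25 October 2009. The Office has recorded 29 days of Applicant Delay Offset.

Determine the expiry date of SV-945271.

September 26, 2030

Base term: filing date + 21 years → 25 October 2030.
Applicant Delay Offset: −29 days → 26 September 2030.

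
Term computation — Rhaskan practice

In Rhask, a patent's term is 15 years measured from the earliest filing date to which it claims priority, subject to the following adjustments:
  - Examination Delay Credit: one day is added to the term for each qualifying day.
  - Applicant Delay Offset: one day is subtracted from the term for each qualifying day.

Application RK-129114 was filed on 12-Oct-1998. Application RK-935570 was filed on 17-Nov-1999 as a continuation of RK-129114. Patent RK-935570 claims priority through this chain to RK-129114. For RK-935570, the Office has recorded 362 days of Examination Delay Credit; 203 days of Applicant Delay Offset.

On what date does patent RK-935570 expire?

March 20, 2014

Earliest priority filing: 12 October 1998.
Base term: 12 October 1998 + 15 years → 12 October 2013.
Examination Delay Credit: +362 days → 9 October 2014.
Applicant Delay Offset: −203 days → 20 March 2014.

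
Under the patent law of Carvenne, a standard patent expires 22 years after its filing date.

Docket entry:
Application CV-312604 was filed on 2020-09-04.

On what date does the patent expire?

Filing date + 22 years → 4 September 2042.

September 4, 2042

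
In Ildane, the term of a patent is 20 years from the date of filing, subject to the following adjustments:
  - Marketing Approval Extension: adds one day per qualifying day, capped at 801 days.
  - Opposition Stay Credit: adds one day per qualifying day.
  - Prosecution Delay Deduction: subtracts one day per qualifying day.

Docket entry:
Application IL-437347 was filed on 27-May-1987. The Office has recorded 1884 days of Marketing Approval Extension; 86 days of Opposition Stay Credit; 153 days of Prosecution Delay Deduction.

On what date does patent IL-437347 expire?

Base term: filing date + 20 years → 27 May 2007.
Marketing Approval Extension: 1884 days claimed exceeds the 801-day cap, so +801 days → 5 August 2009.
Opposition Stay Credit: +86 days → 30 October 2009.
Prosecution Delay Deduction: −153 days → 30 May 2009.

May 30, 2009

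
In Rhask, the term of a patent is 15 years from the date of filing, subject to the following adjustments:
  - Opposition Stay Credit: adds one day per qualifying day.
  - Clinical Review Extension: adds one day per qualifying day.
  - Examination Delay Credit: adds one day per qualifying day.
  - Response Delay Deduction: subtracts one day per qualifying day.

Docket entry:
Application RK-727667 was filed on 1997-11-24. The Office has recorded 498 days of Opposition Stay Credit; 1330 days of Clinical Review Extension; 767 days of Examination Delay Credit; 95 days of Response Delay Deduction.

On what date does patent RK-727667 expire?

Base term: filing date + 15 years → 24 November 2012.
Opposition Stay Credit: +498 days → 6 April 2014.
Clinical Review Extension: +1330 days → 26 November 2017.
Examination Delay Credit: +767 days → 2 January 2020.
Response Delay Deduction: −95 days → 29 September 2019.

2019-09-29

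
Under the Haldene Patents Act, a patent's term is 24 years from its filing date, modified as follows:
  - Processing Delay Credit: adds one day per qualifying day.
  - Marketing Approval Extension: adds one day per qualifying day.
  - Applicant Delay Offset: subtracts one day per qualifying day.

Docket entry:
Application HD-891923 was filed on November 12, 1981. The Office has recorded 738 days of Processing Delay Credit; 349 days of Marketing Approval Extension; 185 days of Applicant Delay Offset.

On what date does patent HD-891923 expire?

Base term: filing date + 24 years → 12 November 2005.
Processing Delay Credit: +738 days → 20 November 2007.
Marketing Approval Extension: +349 days → 3 November 2008.
Applicant Delay Offset: −185 days → 2 May 2008.

2008-05-02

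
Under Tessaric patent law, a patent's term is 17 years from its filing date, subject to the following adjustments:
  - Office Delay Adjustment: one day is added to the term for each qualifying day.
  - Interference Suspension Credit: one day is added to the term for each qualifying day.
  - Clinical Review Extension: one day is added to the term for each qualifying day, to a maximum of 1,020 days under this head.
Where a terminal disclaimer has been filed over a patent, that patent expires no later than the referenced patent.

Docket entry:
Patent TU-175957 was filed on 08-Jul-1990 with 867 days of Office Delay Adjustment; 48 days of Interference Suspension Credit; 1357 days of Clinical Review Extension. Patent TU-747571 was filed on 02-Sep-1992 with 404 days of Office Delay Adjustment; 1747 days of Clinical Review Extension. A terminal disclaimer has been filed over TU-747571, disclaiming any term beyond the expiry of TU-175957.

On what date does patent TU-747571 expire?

2012-10-24

Natural term of TU-747571:
  Base: filing + 17 years → 2 September 2009.
  Office Delay Adjustment: +404 days → 11 October 2010.
  Clinical Review Extension: 1747 days claimed exceeds the 1020-day cap, so +1020 days → 27 July 2013.
Expiry of referenced patent TU-175957:
  Base: filing + 17 years → 8 July 2007.
  Office Delay Adjustment: +867 days → 21 November 2009.
  Interference Suspension Credit: +48 days → 8 January 2010.
  Clinical Review Extension: 1357 days claimed exceeds the 1020-day cap, so +1020 days → 24 October 2012.
Terminal disclaimer: TU-747571 expires on the earlier of 27 July 2013 and 24 October 2012.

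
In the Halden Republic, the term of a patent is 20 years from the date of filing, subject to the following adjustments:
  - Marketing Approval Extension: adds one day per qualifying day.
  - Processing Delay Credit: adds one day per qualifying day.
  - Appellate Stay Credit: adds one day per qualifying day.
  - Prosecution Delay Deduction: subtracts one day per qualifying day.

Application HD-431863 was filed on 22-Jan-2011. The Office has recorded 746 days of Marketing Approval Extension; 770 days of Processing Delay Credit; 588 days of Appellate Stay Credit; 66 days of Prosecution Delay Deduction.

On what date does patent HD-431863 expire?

Base term: filing date + 20 years → 22 January 2031.
Marketing Approval Extension: +746 days → 6 February 2033.
Processing Delay Credit: +770 days → 18 March 2035.
Appellate Stay Credit: +588 days → 26 October 2036.
Prosecution Delay Deduction: −66 days → 21 August 2036.

August 21, 2036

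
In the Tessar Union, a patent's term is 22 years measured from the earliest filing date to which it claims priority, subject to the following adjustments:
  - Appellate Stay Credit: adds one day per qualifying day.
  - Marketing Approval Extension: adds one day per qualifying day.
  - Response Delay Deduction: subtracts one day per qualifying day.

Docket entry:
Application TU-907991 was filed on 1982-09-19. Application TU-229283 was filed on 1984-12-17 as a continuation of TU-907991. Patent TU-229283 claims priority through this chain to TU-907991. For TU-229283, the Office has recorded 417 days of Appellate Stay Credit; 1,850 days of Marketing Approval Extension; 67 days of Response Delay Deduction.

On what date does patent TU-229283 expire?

Earliest priority filing: 19 September 1982.
Base term: 19 September 1982 + 22 years → 19 September 2004.
Appellate Stay Credit: +417 days → 10 November 2005.
Marketing Approval Extension: +1850 days → 4 December 2010.
Response Delay Deduction: −67 days → 28 September 2010.

September 28, 2010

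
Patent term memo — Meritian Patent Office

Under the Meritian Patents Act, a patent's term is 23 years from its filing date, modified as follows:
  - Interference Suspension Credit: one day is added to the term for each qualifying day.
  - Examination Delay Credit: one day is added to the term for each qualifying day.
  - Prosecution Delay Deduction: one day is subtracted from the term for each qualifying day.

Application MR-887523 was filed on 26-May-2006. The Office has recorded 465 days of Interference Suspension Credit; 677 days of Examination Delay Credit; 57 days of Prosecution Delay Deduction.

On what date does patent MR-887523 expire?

May 15, 2032

Base term: filing date + 23 years → 26 May 2029.
Interference Suspension Credit: +465 days → 3 September 2030.
Examination Delay Credit: +677 days → 11 July 2032.
Prosecution Delay Deduction: −57 days → 15 May 2032.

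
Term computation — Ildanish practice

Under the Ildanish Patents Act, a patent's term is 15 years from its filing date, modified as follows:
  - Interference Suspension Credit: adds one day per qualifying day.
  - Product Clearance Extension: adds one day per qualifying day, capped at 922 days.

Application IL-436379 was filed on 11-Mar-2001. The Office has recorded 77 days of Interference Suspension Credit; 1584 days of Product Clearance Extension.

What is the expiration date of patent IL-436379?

Base term: filing date + 15 years → 11 March 2016.
Interference Suspension Credit: +77 days → 27 May 2016.
Product Clearance Extension: 1584 days claimed exceeds the 922-day cap, so +922 days → 5 December 2018.

December 5, 2018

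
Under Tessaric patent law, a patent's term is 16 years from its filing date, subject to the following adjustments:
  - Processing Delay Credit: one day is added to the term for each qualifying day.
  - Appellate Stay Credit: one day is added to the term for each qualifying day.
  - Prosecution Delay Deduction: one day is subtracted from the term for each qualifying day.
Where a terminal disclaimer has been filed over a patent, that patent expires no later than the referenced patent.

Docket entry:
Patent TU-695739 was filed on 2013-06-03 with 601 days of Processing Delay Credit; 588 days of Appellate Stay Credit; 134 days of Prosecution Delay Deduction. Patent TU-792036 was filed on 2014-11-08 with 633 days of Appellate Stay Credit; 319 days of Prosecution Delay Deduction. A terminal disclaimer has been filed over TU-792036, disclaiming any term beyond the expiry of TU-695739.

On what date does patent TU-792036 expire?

September 18, 2031

Natural term of TU-792036:
  Base: filing + 16 years → 8 November 2030.
  Appellate Stay Credit: +633 days → 2 August 2032.
  Prosecution Delay Deduction: −319 days → 18 September 2031.
Expiry of referenced patent TU-695739:
  Base: filing + 16 years → 3 June 2029.
  Processing Delay Credit: +601 days → 25 January 2031.
  Appellate Stay Credit: +588 days → 4 September 2032.
  Prosecution Delay Deduction: −134 days → 23 April 2032.
Terminal disclaimer: TU-792036 expires on the earlier of 18 September 2031 and 23 April 2032.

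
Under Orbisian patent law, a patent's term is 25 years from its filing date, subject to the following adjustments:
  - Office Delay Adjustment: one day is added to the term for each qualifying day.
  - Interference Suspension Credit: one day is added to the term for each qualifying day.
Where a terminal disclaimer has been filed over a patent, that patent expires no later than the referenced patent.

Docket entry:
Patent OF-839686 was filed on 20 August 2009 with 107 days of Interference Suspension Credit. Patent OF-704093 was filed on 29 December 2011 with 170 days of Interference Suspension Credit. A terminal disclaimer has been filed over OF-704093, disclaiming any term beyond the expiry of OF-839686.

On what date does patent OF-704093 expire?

Natural term of OF-704093:
  Base: filing + 25 years → 29 December 2036.
  Interference Suspension Credit: +170 days → 17 June 2037.
Expiry of referenced patent OF-839686:
  Base: filing + 25 years → 20 August 2034.
  Interference Suspension Credit: +107 days → 5 December 2034.
Terminal disclaimer: OF-704093 expires on the earlier of 17 June 2037 and 5 December 2034.

December 5, 2034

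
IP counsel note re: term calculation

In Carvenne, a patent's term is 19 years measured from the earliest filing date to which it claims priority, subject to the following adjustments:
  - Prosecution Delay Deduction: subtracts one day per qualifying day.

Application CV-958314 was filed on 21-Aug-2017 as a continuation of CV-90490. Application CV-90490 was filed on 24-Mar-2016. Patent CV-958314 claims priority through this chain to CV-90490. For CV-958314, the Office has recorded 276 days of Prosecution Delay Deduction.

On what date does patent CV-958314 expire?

June 21, 2034

Earliest priority filing: 24 March 2016.
Base term: 24 March 2016 + 19 years → 24 March 2035.
Prosecution Delay Deduction: −276 days → 21 June 2034.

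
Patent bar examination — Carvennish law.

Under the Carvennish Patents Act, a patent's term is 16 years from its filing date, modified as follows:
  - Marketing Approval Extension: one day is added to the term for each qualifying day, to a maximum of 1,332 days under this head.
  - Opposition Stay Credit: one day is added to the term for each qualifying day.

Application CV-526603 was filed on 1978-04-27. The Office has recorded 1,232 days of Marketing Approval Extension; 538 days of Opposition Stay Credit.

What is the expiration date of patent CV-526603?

Base term: filing date + 16 years → 27 April 1994.
Marketing Approval Extension: 1232 days (within the 1332-day cap) → +1232 days → 10 September 1997.
Opposition Stay Credit: +538 days → 2 March 1999.

March 2, 1999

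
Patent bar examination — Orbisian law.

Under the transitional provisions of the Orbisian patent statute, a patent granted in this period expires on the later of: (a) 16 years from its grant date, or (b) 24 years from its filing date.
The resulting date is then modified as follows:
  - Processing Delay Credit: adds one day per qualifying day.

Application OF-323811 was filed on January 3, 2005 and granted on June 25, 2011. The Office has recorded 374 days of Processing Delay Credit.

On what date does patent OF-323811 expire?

(a) grant + 16 years → 25 June 2027.
(b) filing + 24 years → 3 January 2029.
Later of the two: 3 January 2029.
Processing Delay Credit: +374 days → 12 January 2030.

2030-01-12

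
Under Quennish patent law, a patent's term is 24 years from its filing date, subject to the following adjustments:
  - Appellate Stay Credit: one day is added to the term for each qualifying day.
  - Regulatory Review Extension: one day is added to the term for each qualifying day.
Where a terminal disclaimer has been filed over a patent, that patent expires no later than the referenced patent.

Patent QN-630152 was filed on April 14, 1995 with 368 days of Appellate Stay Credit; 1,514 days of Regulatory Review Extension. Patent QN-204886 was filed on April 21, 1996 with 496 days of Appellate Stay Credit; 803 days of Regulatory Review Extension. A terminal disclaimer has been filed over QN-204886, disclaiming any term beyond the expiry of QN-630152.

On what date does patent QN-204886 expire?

Natural term of QN-204886:
  Base: filing + 24 years → 21 April 2020.
  Appellate Stay Credit: +496 days → 30 August 2021.
  Regulatory Review Extension: +803 days → 11 November 2023.
Expiry of referenced patent QN-630152:
  Base: filing + 24 years → 14 April 2019.
  Appellate Stay Credit: +368 days → 16 April 2020.
  Regulatory Review Extension: +1514 days → 8 June 2024.
Terminal disclaimer: QN-204886 expires on the earlier of 11 November 2023 and 8 June 2024.

2023-11-11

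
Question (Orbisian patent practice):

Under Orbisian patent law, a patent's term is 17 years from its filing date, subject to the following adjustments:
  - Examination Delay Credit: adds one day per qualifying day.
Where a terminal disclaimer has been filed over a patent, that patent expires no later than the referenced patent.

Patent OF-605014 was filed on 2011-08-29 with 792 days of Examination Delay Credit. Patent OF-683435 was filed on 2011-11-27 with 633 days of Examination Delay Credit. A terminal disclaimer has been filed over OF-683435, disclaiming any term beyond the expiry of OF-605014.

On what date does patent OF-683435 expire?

Natural term of OF-683435:
  Base: filing + 17 years → 27 November 2028.
  Examination Delay Credit: +633 days → 22 August 2030.
Expiry of referenced patent OF-605014:
  Base: filing + 17 years → 29 August 2028.
  Examination Delay Credit: +792 days → 30 October 2030.
Terminal disclaimer: OF-683435 expires on the earlier of 22 August 2030 and 30 October 2030.

August 22, 2030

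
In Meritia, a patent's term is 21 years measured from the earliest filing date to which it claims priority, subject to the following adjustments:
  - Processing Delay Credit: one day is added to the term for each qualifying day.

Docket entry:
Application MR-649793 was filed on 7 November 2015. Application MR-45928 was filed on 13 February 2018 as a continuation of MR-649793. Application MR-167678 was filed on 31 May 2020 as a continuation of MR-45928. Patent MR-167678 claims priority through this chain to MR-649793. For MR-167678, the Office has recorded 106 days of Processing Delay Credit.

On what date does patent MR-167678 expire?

February 21, 2037

Earliest priority filing: 7 November 2015.
Base term: 7 November 2015 + 21 years → 7 November 2036.
Processing Delay Credit: +106 days → 21 February 2037.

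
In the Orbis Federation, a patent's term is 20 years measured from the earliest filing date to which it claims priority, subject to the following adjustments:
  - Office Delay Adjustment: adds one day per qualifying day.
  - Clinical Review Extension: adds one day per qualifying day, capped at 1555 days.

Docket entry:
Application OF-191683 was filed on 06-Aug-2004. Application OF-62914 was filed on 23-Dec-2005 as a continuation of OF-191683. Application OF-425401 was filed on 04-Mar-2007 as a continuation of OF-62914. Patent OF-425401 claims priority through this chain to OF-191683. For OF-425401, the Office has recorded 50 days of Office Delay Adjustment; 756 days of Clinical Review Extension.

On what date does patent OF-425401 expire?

2026-10-21

Earliest priority filing: 6 August 2004.
Base term: 6 August 2004 + 20 years → 6 August 2024.
Office Delay Adjustment: +50 days → 25 September 2024.
Clinical Review Extension: 756 days (within the 1555-day cap) → +756 days → 21 October 2026.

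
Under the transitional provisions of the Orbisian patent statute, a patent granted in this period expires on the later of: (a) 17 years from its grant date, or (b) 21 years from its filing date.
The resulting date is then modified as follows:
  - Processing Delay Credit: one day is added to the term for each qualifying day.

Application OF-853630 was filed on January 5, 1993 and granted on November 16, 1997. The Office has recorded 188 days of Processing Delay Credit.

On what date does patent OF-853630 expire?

(a) grant + 17 years → 16 November 2014.
(b) filing + 21 years → 5 January 2014.
Later of the two: 16 November 2014.
Processing Delay Credit: +188 days → 23 May 2015.

2015-05-23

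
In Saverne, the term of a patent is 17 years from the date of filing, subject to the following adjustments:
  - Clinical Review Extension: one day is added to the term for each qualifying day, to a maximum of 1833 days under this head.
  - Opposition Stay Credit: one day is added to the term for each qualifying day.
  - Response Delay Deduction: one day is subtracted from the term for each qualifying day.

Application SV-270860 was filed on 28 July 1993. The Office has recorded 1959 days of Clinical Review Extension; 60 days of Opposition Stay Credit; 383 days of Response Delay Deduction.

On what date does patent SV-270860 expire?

Base term: filing date + 17 years → 28 July 2010.
Clinical Review Extension: 1959 days claimed exceeds the 1833-day cap, so +1833 days → 4 August 2015.
Opposition Stay Credit: +60 days → 3 October 2015.
Response Delay Deduction: −383 days → 15 September 2014.

September 15, 2014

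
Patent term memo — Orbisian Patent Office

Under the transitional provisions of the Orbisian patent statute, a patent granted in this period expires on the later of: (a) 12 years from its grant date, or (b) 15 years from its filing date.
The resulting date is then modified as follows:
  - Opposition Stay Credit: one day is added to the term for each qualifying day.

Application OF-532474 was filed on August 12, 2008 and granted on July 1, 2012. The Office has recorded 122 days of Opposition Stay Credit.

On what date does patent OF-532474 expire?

2024-10-31

(a) grant + 12 years → 1 July 2024.
(b) filing + 15 years → 12 August 2023.
Later of the two: 1 July 2024.
Opposition Stay Credit: +122 days → 31 October 2024.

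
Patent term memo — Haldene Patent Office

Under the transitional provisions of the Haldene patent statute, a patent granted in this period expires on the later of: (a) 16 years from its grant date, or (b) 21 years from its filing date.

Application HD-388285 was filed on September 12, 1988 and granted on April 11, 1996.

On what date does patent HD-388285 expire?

(a) grant + 16 years → 11 April 2012.
(b) filing + 21 years → 12 September 2009.
Later of the two: 11 April 2012.

April 11, 2012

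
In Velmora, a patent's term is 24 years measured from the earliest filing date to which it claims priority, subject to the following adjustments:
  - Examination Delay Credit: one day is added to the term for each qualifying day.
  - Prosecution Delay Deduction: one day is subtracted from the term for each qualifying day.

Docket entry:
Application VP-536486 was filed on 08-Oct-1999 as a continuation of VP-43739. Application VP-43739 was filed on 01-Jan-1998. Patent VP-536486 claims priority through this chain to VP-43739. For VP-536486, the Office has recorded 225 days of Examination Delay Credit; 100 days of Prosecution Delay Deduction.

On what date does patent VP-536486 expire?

May 6, 2022

Earliest priority filing: 1 January 1998.
Base term: 1 January 1998 + 24 years → 1 January 2022.
Examination Delay Credit: +225 days → 14 August 2022.
Prosecution Delay Deduction: −100 days → 6 May 2022.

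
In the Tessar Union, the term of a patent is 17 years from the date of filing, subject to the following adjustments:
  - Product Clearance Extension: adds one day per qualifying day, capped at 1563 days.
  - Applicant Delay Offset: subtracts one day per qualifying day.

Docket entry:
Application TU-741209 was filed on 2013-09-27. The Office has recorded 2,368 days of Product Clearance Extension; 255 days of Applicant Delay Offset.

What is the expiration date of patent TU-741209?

Base term: filing date + 17 years → 27 September 2030.
Product Clearance Extension: 2368 days claimed exceeds the 1563-day cap, so +1563 days → 7 January 2035.
Applicant Delay Offset: −255 days → 27 April 2034.

2034-04-27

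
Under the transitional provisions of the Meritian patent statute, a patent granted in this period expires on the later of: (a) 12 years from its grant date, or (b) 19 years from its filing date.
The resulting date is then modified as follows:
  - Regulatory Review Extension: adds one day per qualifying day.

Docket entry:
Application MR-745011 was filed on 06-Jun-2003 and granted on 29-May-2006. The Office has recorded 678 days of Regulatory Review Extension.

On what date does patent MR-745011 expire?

(a) grant + 12 years → 29 May 2018.
(b) filing + 19 years → 6 June 2022.
Later of the two: 6 June 2022.
Regulatory Review Extension: +678 days → 14 April 2024.

April 14, 2024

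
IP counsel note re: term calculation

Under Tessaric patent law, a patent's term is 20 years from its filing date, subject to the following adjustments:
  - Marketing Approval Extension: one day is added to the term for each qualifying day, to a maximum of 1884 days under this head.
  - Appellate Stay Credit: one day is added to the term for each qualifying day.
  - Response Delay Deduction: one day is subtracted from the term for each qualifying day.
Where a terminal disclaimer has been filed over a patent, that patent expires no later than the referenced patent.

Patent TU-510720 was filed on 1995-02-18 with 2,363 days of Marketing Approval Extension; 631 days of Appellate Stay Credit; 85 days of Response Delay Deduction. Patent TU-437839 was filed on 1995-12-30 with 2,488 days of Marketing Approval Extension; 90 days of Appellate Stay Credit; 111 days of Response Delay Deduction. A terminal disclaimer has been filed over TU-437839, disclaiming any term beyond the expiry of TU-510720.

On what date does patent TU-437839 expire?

2021-02-04

Natural term of TU-437839:
  Base: filing + 20 years → 30 December 2015.
  Marketing Approval Extension: 2488 days claimed exceeds the 1884-day cap, so +1884 days → 25 February 2021.
  Appellate Stay Credit: +90 days → 26 May 2021.
  Response Delay Deduction: −111 days → 4 February 2021.
Expiry of referenced patent TU-510720:
  Base: filing + 20 years → 18 February 2015.
  Marketing Approval Extension: 2363 days claimed exceeds the 1884-day cap, so +1884 days → 16 April 2020.
  Appellate Stay Credit: +631 days → 7 January 2022.
  Response Delay Deduction: −85 days → 14 October 2021.
Terminal disclaimer: TU-437839 expires on the earlier of 4 February 2021 and 14 October 2021.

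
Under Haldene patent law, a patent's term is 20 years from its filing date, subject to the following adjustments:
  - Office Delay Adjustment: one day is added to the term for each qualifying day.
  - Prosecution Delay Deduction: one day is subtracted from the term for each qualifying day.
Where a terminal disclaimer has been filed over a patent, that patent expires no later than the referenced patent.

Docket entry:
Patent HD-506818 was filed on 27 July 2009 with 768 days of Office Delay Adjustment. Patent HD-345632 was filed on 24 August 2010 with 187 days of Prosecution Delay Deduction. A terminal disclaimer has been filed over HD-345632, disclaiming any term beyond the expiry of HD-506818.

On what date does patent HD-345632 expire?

Natural term of HD-345632:
  Base: filing + 20 years → 24 August 2030.
  Prosecution Delay Deduction: −187 days → 18 February 2030.
Expiry of referenced patent HD-506818:
  Base: filing + 20 years → 27 July 2029.
  Office Delay Adjustment: +768 days → 3 September 2031.
Terminal disclaimer: HD-345632 expires on the earlier of 18 February 2030 and 3 September 2031.

February 18, 2030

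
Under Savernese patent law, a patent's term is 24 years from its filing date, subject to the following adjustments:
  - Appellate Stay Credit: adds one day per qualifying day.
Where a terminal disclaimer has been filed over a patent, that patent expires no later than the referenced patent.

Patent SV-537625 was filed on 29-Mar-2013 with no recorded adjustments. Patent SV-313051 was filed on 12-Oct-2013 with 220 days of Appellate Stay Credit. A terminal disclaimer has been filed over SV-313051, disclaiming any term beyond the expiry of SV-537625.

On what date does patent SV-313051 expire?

Natural term of SV-313051:
  Base: filing + 24 years → 12 October 2037.
  Appellate Stay Credit: +220 days → 20 May 2038.
Expiry of referenced patent SV-537625:
  Base: filing + 24 years → 29 March 2037.
Terminal disclaimer: SV-313051 expires on the earlier of 20 May 2038 and 29 March 2037.

2037-03-29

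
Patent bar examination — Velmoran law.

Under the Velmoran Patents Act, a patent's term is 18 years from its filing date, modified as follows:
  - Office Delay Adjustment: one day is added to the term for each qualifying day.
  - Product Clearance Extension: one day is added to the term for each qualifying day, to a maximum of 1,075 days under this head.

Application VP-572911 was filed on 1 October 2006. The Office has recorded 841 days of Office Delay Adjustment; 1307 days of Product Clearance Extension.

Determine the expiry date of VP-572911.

2029-12-30

Base term: filing date + 18 years → 1 October 2024.
Office Delay Adjustment: +841 days → 20 January 2027.
Product Clearance Extension: 1307 days claimed exceeds the 1075-day cap, so +1075 days → 30 December 2029.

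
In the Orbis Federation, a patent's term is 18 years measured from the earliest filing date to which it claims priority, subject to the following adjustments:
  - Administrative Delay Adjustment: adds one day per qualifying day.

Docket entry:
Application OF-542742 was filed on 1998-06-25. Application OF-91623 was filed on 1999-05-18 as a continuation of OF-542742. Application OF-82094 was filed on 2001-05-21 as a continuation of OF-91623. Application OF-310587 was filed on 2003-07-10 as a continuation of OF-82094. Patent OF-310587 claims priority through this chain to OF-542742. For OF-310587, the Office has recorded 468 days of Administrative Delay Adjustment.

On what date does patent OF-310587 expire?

2017-10-06

Earliest priority filing: 25 June 1998.
Base term: 25 June 1998 + 18 years → 25 June 2016.
Administrative Delay Adjustment: +468 days → 6 October 2017.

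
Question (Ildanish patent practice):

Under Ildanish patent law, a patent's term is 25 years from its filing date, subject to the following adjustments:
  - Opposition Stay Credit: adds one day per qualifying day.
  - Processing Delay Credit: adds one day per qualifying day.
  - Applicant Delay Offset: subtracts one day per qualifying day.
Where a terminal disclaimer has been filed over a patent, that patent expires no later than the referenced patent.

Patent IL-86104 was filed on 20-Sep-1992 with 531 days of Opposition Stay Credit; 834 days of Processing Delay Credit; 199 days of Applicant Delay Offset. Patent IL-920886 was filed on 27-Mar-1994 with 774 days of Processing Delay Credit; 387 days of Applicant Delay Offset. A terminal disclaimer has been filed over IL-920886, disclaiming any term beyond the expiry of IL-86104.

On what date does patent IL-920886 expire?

April 17, 2020

Natural term of IL-920886:
  Base: filing + 25 years → 27 March 2019.
  Processing Delay Credit: +774 days → 9 May 2021.
  Applicant Delay Offset: −387 days → 17 April 2020.
Expiry of referenced patent IL-86104:
  Base: filing + 25 years → 20 September 2017.
  Opposition Stay Credit: +531 days → 5 March 2019.
  Processing Delay Credit: +834 days → 16 June 2021.
  Applicant Delay Offset: −199 days → 29 November 2020.
Terminal disclaimer: IL-920886 expires on the earlier of 17 April 2020 and 29 November 2020.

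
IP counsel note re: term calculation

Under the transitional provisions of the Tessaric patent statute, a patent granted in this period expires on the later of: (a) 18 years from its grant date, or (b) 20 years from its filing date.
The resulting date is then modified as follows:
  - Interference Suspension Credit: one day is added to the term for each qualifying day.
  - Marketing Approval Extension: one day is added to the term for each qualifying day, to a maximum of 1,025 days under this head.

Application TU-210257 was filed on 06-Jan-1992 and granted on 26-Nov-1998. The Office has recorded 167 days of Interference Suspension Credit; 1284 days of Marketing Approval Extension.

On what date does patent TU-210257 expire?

(a) grant + 18 years → 26 November 2016.
(b) filing + 20 years → 6 January 2012.
Later of the two: 26 November 2016.
Interference Suspension Credit: +167 days → 12 May 2017.
Marketing Approval Extension: 1284 days claimed exceeds the 1025-day cap, so +1025 days → 2 March 2020.

2020-03-02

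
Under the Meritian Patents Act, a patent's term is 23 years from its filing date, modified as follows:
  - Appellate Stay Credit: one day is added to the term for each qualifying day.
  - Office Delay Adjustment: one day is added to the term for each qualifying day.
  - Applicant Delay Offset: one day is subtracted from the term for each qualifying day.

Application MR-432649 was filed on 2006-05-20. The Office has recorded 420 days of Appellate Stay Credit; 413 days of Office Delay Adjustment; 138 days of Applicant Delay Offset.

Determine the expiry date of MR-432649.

Base term: filing date + 23 years → 20 May 2029.
Appellate Stay Credit: +420 days → 14 July 2030.
Office Delay Adjustment: +413 days → 31 August 2031.
Applicant Delay Offset: −138 days → 15 April 2031.

April 15, 2031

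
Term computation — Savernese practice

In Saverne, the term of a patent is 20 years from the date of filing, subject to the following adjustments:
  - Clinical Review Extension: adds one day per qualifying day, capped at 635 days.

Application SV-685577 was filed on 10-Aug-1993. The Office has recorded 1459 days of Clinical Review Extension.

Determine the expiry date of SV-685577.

Base term: filing date + 20 years → 10 August 2013.
Clinical Review Extension: 1459 days claimed exceeds the 635-day cap, so +635 days → 7 May 2015.

2015-05-07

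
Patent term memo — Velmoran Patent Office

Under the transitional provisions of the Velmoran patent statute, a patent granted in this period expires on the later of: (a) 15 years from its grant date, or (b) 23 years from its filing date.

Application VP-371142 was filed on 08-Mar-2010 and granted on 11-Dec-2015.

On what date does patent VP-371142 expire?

(a) grant + 15 years → 11 December 2030.
(b) filing + 23 years → 8 March 2033.
Later of the two: 8 March 2033.

2033-03-08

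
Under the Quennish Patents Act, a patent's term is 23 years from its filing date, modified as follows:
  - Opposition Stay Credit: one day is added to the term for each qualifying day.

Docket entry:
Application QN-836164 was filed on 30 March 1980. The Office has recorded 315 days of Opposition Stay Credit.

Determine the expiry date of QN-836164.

2004-02-08

Base term: filing date + 23 years → 30 March 2003.
Opposition Stay Credit: +315 days → 8 February 2004.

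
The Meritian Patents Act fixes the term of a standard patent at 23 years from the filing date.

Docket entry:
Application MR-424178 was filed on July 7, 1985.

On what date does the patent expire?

2008-07-07

Filing date + 23 years → 7 July 2008.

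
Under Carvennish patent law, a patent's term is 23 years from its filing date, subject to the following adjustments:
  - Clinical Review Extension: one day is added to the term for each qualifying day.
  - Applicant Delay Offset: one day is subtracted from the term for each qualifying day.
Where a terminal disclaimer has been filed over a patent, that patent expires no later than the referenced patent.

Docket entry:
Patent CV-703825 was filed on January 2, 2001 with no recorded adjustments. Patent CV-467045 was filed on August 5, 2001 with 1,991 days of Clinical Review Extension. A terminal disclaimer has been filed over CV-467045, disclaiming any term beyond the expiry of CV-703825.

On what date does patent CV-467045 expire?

Natural term of CV-467045:
  Base: filing + 23 years → 5 August 2024.
  Clinical Review Extension: +1991 days → 17 January 2030.
Expiry of referenced patent CV-703825:
  Base: filing + 23 years → 2 January 2024.
Terminal disclaimer: CV-467045 expires on the earlier of 17 January 2030 and 2 January 2024.

January 2, 2024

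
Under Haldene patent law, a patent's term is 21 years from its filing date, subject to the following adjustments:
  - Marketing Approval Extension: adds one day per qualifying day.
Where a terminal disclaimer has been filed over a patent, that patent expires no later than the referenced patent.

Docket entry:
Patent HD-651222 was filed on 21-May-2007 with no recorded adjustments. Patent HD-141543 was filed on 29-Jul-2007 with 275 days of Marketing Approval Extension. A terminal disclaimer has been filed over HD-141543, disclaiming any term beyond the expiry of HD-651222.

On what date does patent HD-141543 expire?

Natural term of HD-141543:
  Base: filing + 21 years → 29 July 2028.
  Marketing Approval Extension: +275 days → 30 April 2029.
Expiry of referenced patent HD-651222:
  Base: filing + 21 years → 21 May 2028.
Terminal disclaimer: HD-141543 expires on the earlier of 30 April 2029 and 21 May 2028.

May 21, 2028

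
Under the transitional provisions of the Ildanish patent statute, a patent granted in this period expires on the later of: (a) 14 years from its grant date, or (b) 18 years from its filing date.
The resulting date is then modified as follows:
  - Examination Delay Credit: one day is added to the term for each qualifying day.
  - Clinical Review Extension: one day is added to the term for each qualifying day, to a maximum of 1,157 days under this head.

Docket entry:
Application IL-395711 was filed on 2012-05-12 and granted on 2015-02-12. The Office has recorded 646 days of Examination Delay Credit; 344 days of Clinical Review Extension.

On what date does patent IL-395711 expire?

2033-01-26

(a) grant + 14 years → 12 February 2029.
(b) filing + 18 years → 12 May 2030.
Later of the two: 12 May 2030.
Examination Delay Credit: +646 days → 17 February 2032.
Clinical Review Extension: 344 days (within the 1157-day cap) → +344 days → 26 January 2033.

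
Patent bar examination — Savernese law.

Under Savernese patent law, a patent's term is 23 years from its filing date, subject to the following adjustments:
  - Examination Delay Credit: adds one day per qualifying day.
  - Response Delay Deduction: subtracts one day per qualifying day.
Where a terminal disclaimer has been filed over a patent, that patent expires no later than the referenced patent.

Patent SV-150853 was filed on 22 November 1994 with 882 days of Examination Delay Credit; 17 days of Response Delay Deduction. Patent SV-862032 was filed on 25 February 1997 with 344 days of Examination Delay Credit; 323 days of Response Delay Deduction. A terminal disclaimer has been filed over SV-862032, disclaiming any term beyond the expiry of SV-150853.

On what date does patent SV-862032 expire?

2020-03-17

Natural term of SV-862032:
  Base: filing + 23 years → 25 February 2020.
  Examination Delay Credit: +344 days → 3 February 2021.
  Response Delay Deduction: −323 days → 17 March 2020.
Expiry of referenced patent SV-150853:
  Base: filing + 23 years → 22 November 2017.
  Examination Delay Credit: +882 days → 22 April 2020.
  Response Delay Deduction: −17 days → 5 April 2020.
Terminal disclaimer: SV-862032 expires on the earlier of 17 March 2020 and 5 April 2020.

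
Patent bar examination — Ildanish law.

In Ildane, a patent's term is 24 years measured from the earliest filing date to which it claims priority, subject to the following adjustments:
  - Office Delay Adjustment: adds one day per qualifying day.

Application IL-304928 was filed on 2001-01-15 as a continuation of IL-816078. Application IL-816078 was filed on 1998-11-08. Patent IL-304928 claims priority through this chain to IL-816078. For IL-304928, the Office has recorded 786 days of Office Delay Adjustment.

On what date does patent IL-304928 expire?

January 2, 2025

Earliest priority filing: 8 November 1998.
Base term: 8 November 1998 + 24 years → 8 November 2022.
Office Delay Adjustment: +786 days → 2 January 2025.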